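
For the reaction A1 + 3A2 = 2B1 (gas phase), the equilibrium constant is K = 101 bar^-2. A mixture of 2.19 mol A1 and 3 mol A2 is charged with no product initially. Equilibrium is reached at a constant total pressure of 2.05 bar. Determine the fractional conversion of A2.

X = 0.867

Let X = conversion of A2 (basis 3 mol A2); extent of reaction ξ = X.
At extent ξ: n_A1 = 2.19 − X; n_A2 = 3 − 3X; n_B1 = 2X.
Summing: n_T = 5.19 − 2X.
Mole fractions y_i = n_i/n_T; K = p_B1^2 / (p_A1 p_A2^3) with p_i = y_i·P.
Equating to 101 bar^-2 and solving on 0 < X < 1: X = 0.867.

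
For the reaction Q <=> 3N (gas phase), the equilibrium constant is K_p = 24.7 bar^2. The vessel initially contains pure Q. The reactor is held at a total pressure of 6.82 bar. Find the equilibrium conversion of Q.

Take 1 mol Q as basis and let X be its fractional conversion, so ξ = X.
Moles: n_Q = 1 − X; n_N = 3X.
Total moles n_T = 1 + 2X.
Mole fractions y_i = n_i/n_T; K_p = p_N^3 / (p_Q) with p_i = y_i·P.
This yields a degree-3 equation in X; solving on (0,1), X = 0.331.

X = 0.331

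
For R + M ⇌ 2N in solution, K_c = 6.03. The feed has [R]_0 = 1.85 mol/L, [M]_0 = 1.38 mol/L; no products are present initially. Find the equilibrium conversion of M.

Let X = conversion of M; extent ξ = 1.38·X mol/L.
Concentrations: [R] = 1.85 − 1.38X; [M] = 1.38 − 1.38X; [N] = 2.76X.
K_c = [N]^2 / ([R] [M]).
Setting equal to 6.03 and solving for X on (0,1) gives X = 0.630.

X = 0.630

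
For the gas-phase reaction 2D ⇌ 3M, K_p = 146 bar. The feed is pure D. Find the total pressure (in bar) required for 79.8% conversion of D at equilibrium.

Let X = conversion of D (basis 1 mol D); extent of reaction ξ = 0.5X.
Mole table: n_D = 1 − X; n_M = 1.5X.
Total moles n_T = 1 + 0.5X.
K_p = p_M^3 / (p_D^2) with p_i = (n_i/n_T)·P.
At X = 0.798: the mole-fraction product g(X) = Π y_i^ν_i = 30.04. Since K_p = g(X)·P^{1}, P = (K_p/g)^(1/1) = (146/30.04)^(1/1) = 4.86 bar.

P = 4.86 bar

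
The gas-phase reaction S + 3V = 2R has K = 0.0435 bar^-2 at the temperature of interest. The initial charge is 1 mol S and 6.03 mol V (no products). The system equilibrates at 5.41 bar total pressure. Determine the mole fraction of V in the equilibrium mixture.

Take 1 mol S as basis and let X be its fractional conversion, so ξ = X.
At extent ξ: n_S = 1 − X; n_V = 6.03 − 3X; n_R = 2X.
Summing: n_T = 7.03 − 2X.
Mole fractions y_i = n_i/n_T; K = p_R^2 / (p_S p_V^3) with p_i = y_i·P.
This yields a degree-4 equation in X; solving on (0,1), X = 0.567.
Then n_V = 4.33, n_T = 5.9, so y_V = 0.734.

y_V = 0.734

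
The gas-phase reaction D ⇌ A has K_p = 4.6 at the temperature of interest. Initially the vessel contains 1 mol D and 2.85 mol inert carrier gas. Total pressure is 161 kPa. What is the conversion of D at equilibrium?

Basis: 1 mol D initially; let X = conversion of D. Extent ξ = X.
Moles: n_D = 1 − X; n_A = X; n_I = 2.85 (inert).
Total moles n_T = 3.85 (Δν = 0, constant).
Mole fractions y_i = n_i/n_T; K_p = p_A / (p_D) with p_i = y_i·P.
Equating to 4.6 and solving on 0 < X < 1: X = 0.821.

X = 0.821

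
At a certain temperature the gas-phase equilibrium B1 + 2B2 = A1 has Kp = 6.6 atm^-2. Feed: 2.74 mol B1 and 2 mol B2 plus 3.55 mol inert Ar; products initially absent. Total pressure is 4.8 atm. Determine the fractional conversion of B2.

X = 0.823

Let X = conversion of B2 (basis 2 mol B2); extent of reaction ξ = X.
At extent ξ: n_B1 = 2.74 − X; n_B2 = 2 − 2X; n_A1 = X; n_I = 3.55 (inert).
Total moles n_T = 8.29 − 2X.
Mole fractions y_i = n_i/n_T; Kp = p_A1 / (p_B1 p_B2^2) with p_i = y_i·P.
Setting this equal to 6.6 atm^-2 and taking the physical root (0 < X < 1) gives X = 0.823.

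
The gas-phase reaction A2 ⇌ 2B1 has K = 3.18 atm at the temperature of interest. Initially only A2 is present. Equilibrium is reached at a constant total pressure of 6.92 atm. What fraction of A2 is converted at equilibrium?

Take 1 mol A2 as basis and let X be its fractional conversion, so ξ = X.
At extent ξ: n_A2 = 1 − X; n_B1 = 2X.
n_T = Σnᵢ = 1 + X.
Mole fractions y_i = n_i/n_T; K = p_B1^2 / (p_A2) with p_i = y_i·P.
Substituting and setting equal to 3.18 atm gives a polynomial in X; the root in (0,1) is X = 0.321.

X = 0.321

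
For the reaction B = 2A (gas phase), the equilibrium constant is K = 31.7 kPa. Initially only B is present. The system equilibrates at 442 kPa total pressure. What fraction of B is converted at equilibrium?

X = 0.133

Basis: 1 mol B initially; let X = conversion of B. Extent ξ = X.
At extent ξ: n_B = 1 − X; n_A = 2X.
Summing: n_T = 1 + X.
With p_i = (n_i/n_T)P, K = p_A^2 / (p_B).
This yields a degree-2 equation in X; solving on (0,1), X = 0.133.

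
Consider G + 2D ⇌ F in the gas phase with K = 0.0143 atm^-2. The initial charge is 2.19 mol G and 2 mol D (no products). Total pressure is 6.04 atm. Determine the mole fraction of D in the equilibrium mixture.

y_D = 0.425

Basis: 2 mol D initially; let X = conversion of D. Extent ξ = X.
At extent ξ: n_G = 2.19 − X; n_D = 2 − 2X; n_F = X.
Total moles n_T = 4.19 − 2X.
Mole fractions y_i = n_i/n_T; K = p_F / (p_G p_D^2) with p_i = y_i·P.
Substituting and setting equal to 0.0143 atm^-2 gives a polynomial in X; the root in (0,1) is X = 0.189.
Then n_D = 1.62, n_T = 3.81, so y_D = 0.425.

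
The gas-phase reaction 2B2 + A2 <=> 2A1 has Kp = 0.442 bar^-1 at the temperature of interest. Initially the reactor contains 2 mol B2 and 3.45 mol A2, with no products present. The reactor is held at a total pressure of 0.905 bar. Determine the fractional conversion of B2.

Take 2 mol B2 as basis and let X be its fractional conversion, so ξ = X.
At extent ξ: n_B2 = 2 − 2X; n_A2 = 3.45 − X; n_A1 = 2X.
Total moles n_T = 5.45 − X.
y_i = n_i/n_T, p_i = y_i·P. Kp = p_A1^2 / (p_B2^2 p_A2).
Substituting and setting equal to 0.442 bar^-1 gives a polynomial in X; the root in (0,1) is X = 0.331.

X = 0.331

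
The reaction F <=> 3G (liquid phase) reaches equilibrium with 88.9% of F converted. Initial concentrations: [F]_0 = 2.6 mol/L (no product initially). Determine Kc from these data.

Let X = conversion of F.
Concentrations: [F] = 2.6 − 2.6X; [G] = 7.8X.
At X = 0.889: [F] = 0.289, [G] = 6.93.
Kc = [G]^3 / ([F]) = 1.16e+03 (mol/L)^2.

Kc = 1.16e+03 (mol/L)^2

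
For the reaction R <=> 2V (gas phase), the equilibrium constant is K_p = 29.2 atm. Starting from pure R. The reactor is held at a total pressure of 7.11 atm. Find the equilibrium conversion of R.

Take 1 mol R as basis and let X be its fractional conversion, so ξ = X.
Species balance: n_R = 1 − X; n_V = 2X.
n_T = Σnᵢ = 1 + X.
y_i = n_i/n_T, p_i = y_i·P. K_p = p_V^2 / (p_R).
Equating to 29.2 atm and solving on 0 < X < 1: X = 0.712.

X = 0.712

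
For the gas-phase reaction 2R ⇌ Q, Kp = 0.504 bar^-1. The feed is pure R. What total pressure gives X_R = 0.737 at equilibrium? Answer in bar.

Basis: 1 mol R initially; let X = conversion of R. Extent ξ = 0.5X.
Species balance: n_R = 1 − X; n_Q = 0.5X.
n_T = Σnᵢ = 1 − 0.5X.
Kp = p_Q / (p_R^2) with p_i = (n_i/n_T)·P.
At X = 0.737: the mole-fraction product g(X) = Π y_i^ν_i = 3.364. Since Kp = g(X)·P^{-1}, P = (g/Kp)^(1/1) = (3.364/0.504)^(1/1) = 6.68 bar.

P = 6.68 bar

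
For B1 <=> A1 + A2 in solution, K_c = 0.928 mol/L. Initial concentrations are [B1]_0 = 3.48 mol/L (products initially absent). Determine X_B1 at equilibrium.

X = 0.400

Let X = conversion of B1; extent ξ = 3.48·X mol/L.
Concentrations: [B1] = 3.48 − 3.48X; [A1] = 3.48X; [A2] = 3.48X.
K_c = [A1] [A2] / ([B1]).
This equals 0.928 at X = 0.400 (the root in 0 < X < 1).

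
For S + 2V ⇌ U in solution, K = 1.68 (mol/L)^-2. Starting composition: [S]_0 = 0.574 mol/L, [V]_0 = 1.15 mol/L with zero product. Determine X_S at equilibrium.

X = 0.425

Let X = conversion of S; extent ξ = 0.574·X mol/L.
Concentrations: [S] = 0.574 − 0.574X; [V] = 1.15 − 1.15X; [U] = 0.574X.
K = [U] / ([S] [V]^2).
Setting equal to 1.68 and solving for X on (0,1) gives X = 0.425.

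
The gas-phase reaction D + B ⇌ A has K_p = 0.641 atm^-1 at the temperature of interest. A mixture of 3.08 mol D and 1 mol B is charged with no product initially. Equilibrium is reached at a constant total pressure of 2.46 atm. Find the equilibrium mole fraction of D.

y_D = 0.718

Take 1 mol B as basis and let X be its fractional conversion, so ξ = X.
Species balance: n_D = 3.08 − X; n_B = 1 − X; n_A = X.
Total moles n_T = 4.08 − X.
y_i = n_i/n_T, p_i = y_i·P. K_p = p_A / (p_D p_B).
This yields a degree-2 equation in X; solving on (0,1), X = 0.531.
Then n_D = 2.55, n_T = 3.55, so y_D = 0.718.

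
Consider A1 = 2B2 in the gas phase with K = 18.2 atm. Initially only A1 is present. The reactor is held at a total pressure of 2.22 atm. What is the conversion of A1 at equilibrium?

X = 0.820

Let X = conversion of A1 (basis 1 mol A1); extent of reaction ξ = X.
Moles: n_A1 = 1 − X; n_B2 = 2X.
n_T = Σnᵢ = 1 + X.
With p_i = (n_i/n_T)P, K = p_B2^2 / (p_A1).
Equating to 18.2 atm and solving on 0 < X < 1: X = 0.820.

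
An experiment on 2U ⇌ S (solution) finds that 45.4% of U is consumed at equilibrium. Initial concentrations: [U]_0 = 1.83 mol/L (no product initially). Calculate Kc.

Let X = conversion of U.
Concentrations: [U] = 1.83 − 1.83X; [S] = 0.915X.
At X = 0.454: [U] = 0.999, [S] = 0.415.
Kc = [S] / ([U]^2) = 0.416 L/mol.

Kc = 0.416 L/mol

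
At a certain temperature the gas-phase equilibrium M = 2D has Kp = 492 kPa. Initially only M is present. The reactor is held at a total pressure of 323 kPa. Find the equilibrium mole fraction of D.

y_D = 0.689

Basis: 1 mol M initially; let X = conversion of M. Extent ξ = X.
At extent ξ: n_M = 1 − X; n_D = 2X.
Summing: n_T = 1 + X.
y_i = n_i/n_T, p_i = y_i·P. Kp = p_D^2 / (p_M).
This yields a degree-2 equation in X; solving on (0,1), X = 0.525.
Then n_D = 1.05, n_T = 1.53, so y_D = 0.689.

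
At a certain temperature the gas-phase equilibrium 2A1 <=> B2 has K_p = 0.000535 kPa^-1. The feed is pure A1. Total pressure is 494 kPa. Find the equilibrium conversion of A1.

Take 1 mol A1 as basis and let X be its fractional conversion, so ξ = 0.5X.
At extent ξ: n_A1 = 1 − X; n_B2 = 0.5X.
n_T = Σnᵢ = 1 − 0.5X.
Mole fractions y_i = n_i/n_T; K_p = p_B2 / (p_A1^2) with p_i = y_i·P.
Substituting and setting equal to 0.000535 kPa^-1 gives a polynomial in X; the root in (0,1) is X = 0.303.

X = 0.303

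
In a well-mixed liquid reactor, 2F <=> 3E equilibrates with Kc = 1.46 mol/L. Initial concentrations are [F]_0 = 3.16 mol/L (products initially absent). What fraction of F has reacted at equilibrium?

X = 0.376

Let X = conversion of F; extent ξ = 3.16X/2 mol/L.
Concentrations: [F] = 3.16 − 3.16X; [E] = 4.74X.
Kc = [E]^3 / ([F]^2).
Equating to 1.46 mol/L: the physical root is X = 0.376.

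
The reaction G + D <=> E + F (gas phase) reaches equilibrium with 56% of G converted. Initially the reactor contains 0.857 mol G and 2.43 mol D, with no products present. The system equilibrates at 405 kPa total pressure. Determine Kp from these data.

Let X = conversion of G (basis 0.857 mol G); extent of reaction ξ = 0.857X.
Species balance: n_G = 0.857 − 0.857X; n_D = 2.43 − 0.857X; n_E = 0.857X; n_F = 0.857X.
n_T stays at 3.29 (no change in mole number).
At X = 0.56: n_G = 0.377, n_D = 1.95, n_E = 0.48, n_F = 0.48, n_T = 3.29.
p_i = (n_i/n_T)·P. Kp = p_E p_F / (p_G p_D) = 0.313.

Kp = 0.313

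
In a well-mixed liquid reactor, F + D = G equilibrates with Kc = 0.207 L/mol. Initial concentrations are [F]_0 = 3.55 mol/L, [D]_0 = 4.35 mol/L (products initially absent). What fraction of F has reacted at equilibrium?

X = 0.382

Let X = conversion of F; extent ξ = 3.55·X mol/L.
Concentrations: [F] = 3.55 − 3.55X; [D] = 4.35 − 3.55X; [G] = 3.55X.
Kc = [G] / ([F] [D]).
Solving Kc = 0.207 for X ∈ (0,1): X = 0.382.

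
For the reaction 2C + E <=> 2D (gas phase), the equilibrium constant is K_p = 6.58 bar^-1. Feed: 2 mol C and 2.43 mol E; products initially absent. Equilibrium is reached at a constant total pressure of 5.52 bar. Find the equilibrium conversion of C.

X = 0.801

Take 2 mol C as basis and let X be its fractional conversion, so ξ = X.
At extent ξ: n_C = 2 − 2X; n_E = 2.43 − X; n_D = 2X.
n_T = Σnᵢ = 4.43 − X.
y_i = n_i/n_T, p_i = y_i·P. K_p = p_D^2 / (p_C^2 p_E).
This yields a degree-3 equation in X; solving on (0,1), X = 0.801.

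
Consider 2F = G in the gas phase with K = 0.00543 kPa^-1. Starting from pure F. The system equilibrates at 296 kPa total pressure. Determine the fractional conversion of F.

Take 1 mol F as basis and let X be its fractional conversion, so ξ = 0.5X.
At extent ξ: n_F = 1 − X; n_G = 0.5X.
n_T = Σnᵢ = 1 − 0.5X.
Mole fractions y_i = n_i/n_T; K = p_G / (p_F^2) with p_i = y_i·P.
This yields a degree-2 equation in X; solving on (0,1), X = 0.633.

X = 0.633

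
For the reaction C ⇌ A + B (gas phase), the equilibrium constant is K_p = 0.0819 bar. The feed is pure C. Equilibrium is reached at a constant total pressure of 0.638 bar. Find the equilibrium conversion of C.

Take 1 mol C as basis and let X be its fractional conversion, so ξ = X.
Moles: n_C = 1 − X; n_A = X; n_B = X.
n_T = Σnᵢ = 1 + X.
y_i = n_i/n_T, p_i = y_i·P. K_p = p_A p_B / (p_C).
Setting this equal to 0.0819 bar and taking the physical root (0 < X < 1) gives X = 0.337.

X = 0.337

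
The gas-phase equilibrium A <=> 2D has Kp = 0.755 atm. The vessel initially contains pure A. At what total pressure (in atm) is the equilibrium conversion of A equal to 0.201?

Let X = conversion of A (basis 1 mol A); extent of reaction ξ = X.
Species balance: n_A = 1 − X; n_D = 2X.
Summing: n_T = 1 + X.
Kp = p_D^2 / (p_A) with p_i = (n_i/n_T)·P.
At X = 0.201: the mole-fraction product g(X) = Π y_i^ν_i = 0.1684. Since Kp = g(X)·P^{1}, P = (Kp/g)^(1/1) = (0.755/0.1684)^(1/1) = 4.48 atm.

P = 4.48 atm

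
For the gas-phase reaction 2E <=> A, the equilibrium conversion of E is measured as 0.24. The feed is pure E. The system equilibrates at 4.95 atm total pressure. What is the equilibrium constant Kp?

Basis: 1 mol E initially; let X = conversion of E. Extent ξ = 0.5X.
Mole table: n_E = 1 − X; n_A = 0.5X.
Total moles n_T = 1 − 0.5X.
At X = 0.24: n_E = 0.76, n_A = 0.12, n_T = 0.88.
p_i = (n_i/n_T)·P. Kp = p_A / (p_E^2) = 0.0369 atm^-1.

Kp = 0.0369 atm^-1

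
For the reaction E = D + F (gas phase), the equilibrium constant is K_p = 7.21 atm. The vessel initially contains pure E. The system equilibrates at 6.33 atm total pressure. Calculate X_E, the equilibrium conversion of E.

X = 0.730

Take 1 mol E as basis and let X be its fractional conversion, so ξ = X.
Species balance: n_E = 1 − X; n_D = X; n_F = X.
Summing: n_T = 1 + X.
Mole fractions y_i = n_i/n_T; K_p = p_D p_F / (p_E) with p_i = y_i·P.
Setting this equal to 7.21 atm and taking the physical root (0 < X < 1) gives X = 0.730.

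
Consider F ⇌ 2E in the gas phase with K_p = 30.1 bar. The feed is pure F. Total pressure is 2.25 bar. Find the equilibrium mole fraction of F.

Let X = conversion of F (basis 1 mol F); extent of reaction ξ = X.
At extent ξ: n_F = 1 − X; n_E = 2X.
Total moles n_T = 1 + X.
With p_i = (n_i/n_T)P, K_p = p_E^2 / (p_F).
Equating to 30.1 bar and solving on 0 < X < 1: X = 0.877.
Then n_F = 0.123, n_T = 1.88, so y_F = 0.065.

y_F = 0.065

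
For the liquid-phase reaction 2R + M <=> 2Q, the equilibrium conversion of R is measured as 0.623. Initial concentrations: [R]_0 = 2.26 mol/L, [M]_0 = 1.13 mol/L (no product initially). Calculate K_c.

K_c = 6.41 L/mol

Let X = conversion of R.
Concentrations: [R] = 2.26 − 2.26X; [M] = 1.13 − 1.13X; [Q] = 2.26X.
At X = 0.623: [R] = 0.852, [M] = 0.426, [Q] = 1.41.
K_c = [Q]^2 / ([R]^2 [M]) = 6.41 L/mol.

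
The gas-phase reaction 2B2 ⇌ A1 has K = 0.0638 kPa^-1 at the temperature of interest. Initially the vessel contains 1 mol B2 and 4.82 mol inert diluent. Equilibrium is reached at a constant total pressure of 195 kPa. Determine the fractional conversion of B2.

Take 1 mol B2 as basis and let X be its fractional conversion, so ξ = 0.5X.
At extent ξ: n_B2 = 1 − X; n_A1 = 0.5X; n_I = 4.82 (inert).
Total moles n_T = 5.82 − 0.5X.
y_i = n_i/n_T, p_i = y_i·P. K = p_A1 / (p_B2^2).
Setting this equal to 0.0638 kPa^-1 and taking the physical root (0 < X < 1) gives X = 0.627.

X = 0.627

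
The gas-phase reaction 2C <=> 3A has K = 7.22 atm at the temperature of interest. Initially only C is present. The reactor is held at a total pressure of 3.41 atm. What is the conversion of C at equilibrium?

X = 0.547

Let X = conversion of C (basis 1 mol C); extent of reaction ξ = 0.5X.
At extent ξ: n_C = 1 − X; n_A = 1.5X.
n_T = Σnᵢ = 1 + 0.5X.
Mole fractions y_i = n_i/n_T; K = p_A^3 / (p_C^2) with p_i = y_i·P.
This yields a degree-3 equation in X; solving on (0,1), X = 0.547.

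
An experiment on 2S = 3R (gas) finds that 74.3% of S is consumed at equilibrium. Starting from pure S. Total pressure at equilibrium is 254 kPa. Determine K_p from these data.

K_p = 3.88e+03 kPa

Take 1 mol S as basis and let X be its fractional conversion, so ξ = 0.5X.
At extent ξ: n_S = 1 − X; n_R = 1.5X.
Total moles n_T = 1 + 0.5X.
At X = 0.743: n_S = 0.257, n_R = 1.11, n_T = 1.37.
p_i = (n_i/n_T)·P. K_p = p_R^3 / (p_S^2) = 3.88e+03 kPa.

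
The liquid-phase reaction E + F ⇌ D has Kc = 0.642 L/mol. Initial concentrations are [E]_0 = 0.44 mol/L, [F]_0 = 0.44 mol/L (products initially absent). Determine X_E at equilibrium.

X = 0.187

Let X = conversion of E; extent ξ = 0.44·X mol/L.
Concentrations: [E] = 0.44 − 0.44X; [F] = 0.44 − 0.44X; [D] = 0.44X.
Kc = [D] / ([E] [F]).
Setting equal to 0.642 and solving for X on (0,1) gives X = 0.187.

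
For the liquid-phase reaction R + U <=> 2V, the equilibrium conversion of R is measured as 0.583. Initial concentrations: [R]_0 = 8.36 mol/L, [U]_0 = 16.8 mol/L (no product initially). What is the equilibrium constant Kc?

Kc = 2.29

Let X = conversion of R.
Concentrations: [R] = 8.36 − 8.36X; [U] = 16.8 − 8.36X; [V] = 16.7X.
At X = 0.583: [R] = 3.49, [U] = 11.9, [V] = 9.75.
Kc = [V]^2 / ([R] [U]) = 2.29.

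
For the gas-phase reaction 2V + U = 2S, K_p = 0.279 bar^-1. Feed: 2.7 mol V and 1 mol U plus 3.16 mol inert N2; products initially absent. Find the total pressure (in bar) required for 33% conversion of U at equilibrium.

Let X = conversion of U (basis 1 mol U); extent of reaction ξ = X.
Species balance: n_V = 2.7 − 2X; n_U = 1 − X; n_S = 2X; n_I = 3.16 (inert).
Summing: n_T = 6.86 − X.
K_p = p_S^2 / (p_V^2 p_U) with p_i = (n_i/n_T)·P.
At X = 0.33: the mole-fraction product g(X) = Π y_i^ν_i = 1.02. Since K_p = g(X)·P^{-1}, P = (g/K_p)^(1/1) = (1.02/0.279)^(1/1) = 3.66 bar.

P = 3.66 bar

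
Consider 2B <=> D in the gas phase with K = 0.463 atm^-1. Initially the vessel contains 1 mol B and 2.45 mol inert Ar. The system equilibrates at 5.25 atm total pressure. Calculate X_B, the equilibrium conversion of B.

Take 1 mol B as basis and let X be its fractional conversion, so ξ = 0.5X.
Species balance: n_B = 1 − X; n_D = 0.5X; n_I = 2.45 (inert).
Summing: n_T = 3.45 − 0.5X.
With p_i = (n_i/n_T)P, K = p_D / (p_B^2).
Setting this equal to 0.463 atm^-1 and taking the physical root (0 < X < 1) gives X = 0.452.

X = 0.452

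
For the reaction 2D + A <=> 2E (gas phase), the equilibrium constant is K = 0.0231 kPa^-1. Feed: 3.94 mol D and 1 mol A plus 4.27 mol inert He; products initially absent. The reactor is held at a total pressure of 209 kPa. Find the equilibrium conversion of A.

Basis: 1 mol A initially; let X = conversion of A. Extent ξ = X.
Moles: n_D = 3.94 − 2X; n_A = 1 − X; n_E = 2X; n_I = 4.27 (inert).
Summing: n_T = 9.21 − X.
y_i = n_i/n_T, p_i = y_i·P. K = p_E^2 / (p_D^2 p_A).
Equating to 0.0231 kPa^-1 and solving on 0 < X < 1: X = 0.622.

X = 0.622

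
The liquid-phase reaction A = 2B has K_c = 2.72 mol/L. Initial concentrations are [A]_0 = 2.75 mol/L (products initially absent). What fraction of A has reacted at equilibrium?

Let X = conversion of A; extent ξ = 2.75·X mol/L.
Concentrations: [A] = 2.75 − 2.75X; [B] = 5.5X.
K_c = [B]^2 / ([A]).
Solving K_c = 2.72 for X ∈ (0,1): X = 0.389.

X = 0.389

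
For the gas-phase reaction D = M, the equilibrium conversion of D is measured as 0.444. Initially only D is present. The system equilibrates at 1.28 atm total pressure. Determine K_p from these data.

K_p = 0.799

Basis: 1 mol D initially; let X = conversion of D. Extent ξ = X.
Mole table: n_D = 1 − X; n_M = X.
Since Δν = 0, n_T = 1 throughout.
At X = 0.444: n_D = 0.556, n_M = 0.444, n_T = 1.
p_i = (n_i/n_T)·P. K_p = p_M / (p_D) = 0.799.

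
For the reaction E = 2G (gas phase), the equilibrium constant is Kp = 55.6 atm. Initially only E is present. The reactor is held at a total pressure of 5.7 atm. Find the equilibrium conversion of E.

Let X = conversion of E (basis 1 mol E); extent of reaction ξ = X.
Moles: n_E = 1 − X; n_G = 2X.
n_T = Σnᵢ = 1 + X.
Mole fractions y_i = n_i/n_T; Kp = p_G^2 / (p_E) with p_i = y_i·P.
Equating to 55.6 atm and solving on 0 < X < 1: X = 0.842.

X = 0.842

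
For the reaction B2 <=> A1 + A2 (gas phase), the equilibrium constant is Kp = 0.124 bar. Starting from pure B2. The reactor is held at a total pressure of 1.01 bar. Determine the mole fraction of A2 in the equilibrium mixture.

Take 1 mol B2 as basis and let X be its fractional conversion, so ξ = X.
Moles: n_B2 = 1 − X; n_A1 = X; n_A2 = X.
n_T = Σnᵢ = 1 + X.
Mole fractions y_i = n_i/n_T; Kp = p_A1 p_A2 / (p_B2) with p_i = y_i·P.
Substituting and setting equal to 0.124 bar gives a polynomial in X; the root in (0,1) is X = 0.331.
Then n_A2 = 0.331, n_T = 1.33, so y_A2 = 0.249.

y_A2 = 0.249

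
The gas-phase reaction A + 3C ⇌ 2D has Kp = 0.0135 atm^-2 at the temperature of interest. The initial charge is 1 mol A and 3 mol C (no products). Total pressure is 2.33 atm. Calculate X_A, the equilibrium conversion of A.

Let X = conversion of A (basis 1 mol A); extent of reaction ξ = X.
At extent ξ: n_A = 1 − X; n_C = 3 − 3X; n_D = 2X.
Total moles n_T = 4 − 2X.
With p_i = (n_i/n_T)P, Kp = p_D^2 / (p_A p_C^3).
Setting this equal to 0.0135 atm^-2 and taking the physical root (0 < X < 1) gives X = 0.140.

X = 0.140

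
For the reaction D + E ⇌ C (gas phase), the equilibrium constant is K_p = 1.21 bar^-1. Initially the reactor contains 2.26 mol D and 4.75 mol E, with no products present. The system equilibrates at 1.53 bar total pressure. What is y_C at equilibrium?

Basis: 2.26 mol D initially; let X = conversion of D. Extent ξ = 2.26X.
Species balance: n_D = 2.26 − 2.26X; n_E = 4.75 − 2.26X; n_C = 2.26X.
n_T = Σnᵢ = 7.01 − 2.26X.
y_i = n_i/n_T, p_i = y_i·P. K_p = p_C / (p_D p_E).
Setting this equal to 1.21 bar^-1 and taking the physical root (0 < X < 1) gives X = 0.531.
Then n_C = 1.2, n_T = 5.81, so y_C = 0.206.

y_C = 0.206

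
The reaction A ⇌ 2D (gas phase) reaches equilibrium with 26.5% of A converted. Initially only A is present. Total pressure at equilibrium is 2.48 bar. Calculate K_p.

Take 1 mol A as basis and let X be its fractional conversion, so ξ = X.
At extent ξ: n_A = 1 − X; n_D = 2X.
n_T = Σnᵢ = 1 + X.
At X = 0.265: n_A = 0.735, n_D = 0.53, n_T = 1.27.
p_i = (n_i/n_T)·P. K_p = p_D^2 / (p_A) = 0.749 bar.

K_p = 0.749 bar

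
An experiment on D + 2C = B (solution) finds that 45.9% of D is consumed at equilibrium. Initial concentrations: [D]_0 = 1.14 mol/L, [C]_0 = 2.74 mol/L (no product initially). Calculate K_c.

Let X = conversion of D.
Concentrations: [D] = 1.14 − 1.14X; [C] = 2.74 − 2.28X; [B] = 1.14X.
At X = 0.459: [D] = 0.617, [C] = 1.69, [B] = 0.523.
K_c = [B] / ([D] [C]^2) = 0.296 (mol/L)^-2.

K_c = 0.296 (mol/L)^-2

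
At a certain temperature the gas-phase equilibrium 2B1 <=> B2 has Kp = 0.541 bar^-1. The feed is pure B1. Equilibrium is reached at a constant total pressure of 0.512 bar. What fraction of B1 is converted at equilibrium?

X = 0.311

Take 1 mol B1 as basis and let X be its fractional conversion, so ξ = 0.5X.
At extent ξ: n_B1 = 1 − X; n_B2 = 0.5X.
n_T = Σnᵢ = 1 − 0.5X.
y_i = n_i/n_T, p_i = y_i·P. Kp = p_B2 / (p_B1^2).
Substituting and setting equal to 0.541 bar^-1 gives a polynomial in X; the root in (0,1) is X = 0.311.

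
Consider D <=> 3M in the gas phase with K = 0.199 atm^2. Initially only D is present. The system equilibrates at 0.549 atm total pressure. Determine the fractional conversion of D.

Take 1 mol D as basis and let X be its fractional conversion, so ξ = X.
Species balance: n_D = 1 − X; n_M = 3X.
Total moles n_T = 1 + 2X.
y_i = n_i/n_T, p_i = y_i·P. K = p_M^3 / (p_D).
Substituting and setting equal to 0.199 atm^2 gives a polynomial in X; the root in (0,1) is X = 0.359.

X = 0.359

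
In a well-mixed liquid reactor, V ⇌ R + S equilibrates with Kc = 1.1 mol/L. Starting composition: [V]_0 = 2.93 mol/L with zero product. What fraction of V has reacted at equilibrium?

Let X = conversion of V; extent ξ = 2.93·X mol/L.
Concentrations: [V] = 2.93 − 2.93X; [R] = 2.93X; [S] = 2.93X.
Kc = [R] [S] / ([V]).
This equals 1.1 at X = 0.453 (the root in 0 < X < 1).

X = 0.453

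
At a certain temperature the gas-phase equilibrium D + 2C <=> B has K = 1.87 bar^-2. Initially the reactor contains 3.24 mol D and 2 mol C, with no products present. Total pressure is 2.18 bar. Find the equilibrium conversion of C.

X = 0.667

Take 2 mol C as basis and let X be its fractional conversion, so ξ = X.
At extent ξ: n_D = 3.24 − X; n_C = 2 − 2X; n_B = X.
n_T = Σnᵢ = 5.24 − 2X.
With p_i = (n_i/n_T)P, K = p_B / (p_D p_C^2).
Setting this equal to 1.87 bar^-2 and taking the physical root (0 < X < 1) gives X = 0.667.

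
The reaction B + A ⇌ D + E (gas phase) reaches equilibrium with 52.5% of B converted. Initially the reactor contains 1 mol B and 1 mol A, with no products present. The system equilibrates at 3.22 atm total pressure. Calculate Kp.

Kp = 1.22

Let X = conversion of B (basis 1 mol B); extent of reaction ξ = X.
Species balance: n_B = 1 − X; n_A = 1 − X; n_D = X; n_E = X.
Since Δν = 0, n_T = 2 throughout.
At X = 0.525: n_B = 0.475, n_A = 0.475, n_D = 0.525, n_E = 0.525, n_T = 2.
p_i = (n_i/n_T)·P. Kp = p_D p_E / (p_B p_A) = 1.22.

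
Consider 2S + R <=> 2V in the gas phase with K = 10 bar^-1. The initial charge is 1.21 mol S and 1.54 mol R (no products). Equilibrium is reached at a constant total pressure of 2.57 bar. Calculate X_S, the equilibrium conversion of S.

Take 1.21 mol S as basis and let X be its fractional conversion, so ξ = 0.605X.
Mole table: n_S = 1.21 − 1.21X; n_R = 1.54 − 0.605X; n_V = 1.21X.
n_T = Σnᵢ = 2.75 − 0.605X.
y_i = n_i/n_T, p_i = y_i·P. K = p_V^2 / (p_S^2 p_R).
This yields a degree-3 equation in X; solving on (0,1), X = 0.776.

X = 0.776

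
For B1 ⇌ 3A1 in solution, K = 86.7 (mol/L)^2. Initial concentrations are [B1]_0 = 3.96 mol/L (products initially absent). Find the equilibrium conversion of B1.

X = 0.475

Let X = conversion of B1; extent ξ = 3.96·X mol/L.
Concentrations: [B1] = 3.96 − 3.96X; [A1] = 11.9X.
K = [A1]^3 / ([B1]).
Setting equal to 86.7 and solving for X on (0,1) gives X = 0.475.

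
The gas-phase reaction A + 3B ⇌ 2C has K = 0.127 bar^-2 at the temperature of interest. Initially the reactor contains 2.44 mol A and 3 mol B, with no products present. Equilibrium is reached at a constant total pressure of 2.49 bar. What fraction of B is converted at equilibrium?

Take 3 mol B as basis and let X be its fractional conversion, so ξ = X.
Mole table: n_A = 2.44 − X; n_B = 3 − 3X; n_C = 2X.
n_T = Σnᵢ = 5.44 − 2X.
y_i = n_i/n_T, p_i = y_i·P. K = p_C^2 / (p_A p_B^3).
Equating to 0.127 bar^-2 and solving on 0 < X < 1: X = 0.360.

X = 0.360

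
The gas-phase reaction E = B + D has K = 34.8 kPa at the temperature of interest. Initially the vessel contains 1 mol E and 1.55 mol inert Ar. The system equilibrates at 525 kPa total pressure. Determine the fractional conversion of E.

Basis: 1 mol E initially; let X = conversion of E. Extent ξ = X.
Moles: n_E = 1 − X; n_B = X; n_D = X; n_I = 1.55 (inert).
Total moles n_T = 2.55 + X.
Mole fractions y_i = n_i/n_T; K = p_B p_D / (p_E) with p_i = y_i·P.
This yields a degree-2 equation in X; solving on (0,1), X = 0.353.

X = 0.353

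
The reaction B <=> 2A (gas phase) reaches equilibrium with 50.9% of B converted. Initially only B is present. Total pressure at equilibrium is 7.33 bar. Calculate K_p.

K_p = 10.3 bar

Basis: 1 mol B initially; let X = conversion of B. Extent ξ = X.
Species balance: n_B = 1 − X; n_A = 2X.
n_T = Σnᵢ = 1 + X.
At X = 0.509: n_B = 0.491, n_A = 1.02, n_T = 1.51.
p_i = (n_i/n_T)·P. K_p = p_A^2 / (p_B) = 10.3 bar.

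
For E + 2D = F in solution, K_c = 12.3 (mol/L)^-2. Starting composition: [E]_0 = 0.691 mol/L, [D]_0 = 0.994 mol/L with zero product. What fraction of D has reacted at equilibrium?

X = 0.708

Let X = conversion of D; extent ξ = 0.994X/2 mol/L.
Concentrations: [E] = 0.691 − 0.497X; [D] = 0.994 − 0.994X; [F] = 0.497X.
K_c = [F] / ([E] [D]^2).
Equating to 12.3 (mol/L)^-2: the physical root is X = 0.708.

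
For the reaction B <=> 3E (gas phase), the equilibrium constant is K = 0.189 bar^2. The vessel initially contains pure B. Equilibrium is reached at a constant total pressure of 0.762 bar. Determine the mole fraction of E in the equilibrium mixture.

y_E = 0.534

Let X = conversion of B (basis 1 mol B); extent of reaction ξ = X.
Mole table: n_B = 1 − X; n_E = 3X.
Total moles n_T = 1 + 2X.
y_i = n_i/n_T, p_i = y_i·P. K = p_E^3 / (p_B).
Substituting and setting equal to 0.189 bar^2 gives a polynomial in X; the root in (0,1) is X = 0.276.
Then n_E = 0.828, n_T = 1.55, so y_E = 0.534.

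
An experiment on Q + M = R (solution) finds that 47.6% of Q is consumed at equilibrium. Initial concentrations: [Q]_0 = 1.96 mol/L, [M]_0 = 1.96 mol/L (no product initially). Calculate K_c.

K_c = 0.884 L/mol

Let X = conversion of Q.
Concentrations: [Q] = 1.96 − 1.96X; [M] = 1.96 − 1.96X; [R] = 1.96X.
At X = 0.476: [Q] = 1.03, [M] = 1.03, [R] = 0.933.
K_c = [R] / ([Q] [M]) = 0.884 L/mol.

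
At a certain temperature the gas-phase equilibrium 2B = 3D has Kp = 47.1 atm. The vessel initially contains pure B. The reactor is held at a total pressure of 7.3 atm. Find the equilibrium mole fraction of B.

Take 1 mol B as basis and let X be its fractional conversion, so ξ = 0.5X.
Mole table: n_B = 1 − X; n_D = 1.5X.
n_T = Σnᵢ = 1 + 0.5X.
With p_i = (n_i/n_T)P, Kp = p_D^3 / (p_B^2).
Setting this equal to 47.1 atm and taking the physical root (0 < X < 1) gives X = 0.662.
Then n_B = 0.338, n_T = 1.33, so y_B = 0.254.

y_B = 0.254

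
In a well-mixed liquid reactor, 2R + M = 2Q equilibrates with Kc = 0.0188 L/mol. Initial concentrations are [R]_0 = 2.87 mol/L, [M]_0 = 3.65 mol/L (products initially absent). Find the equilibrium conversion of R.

Let X = conversion of R; extent ξ = 2.87X/2 mol/L.
Concentrations: [R] = 2.87 − 2.87X; [M] = 3.65 − 1.44X; [Q] = 2.87X.
Kc = [Q]^2 / ([R]^2 [M]).
Setting equal to 0.0188 and solving for X on (0,1) gives X = 0.201.

X = 0.201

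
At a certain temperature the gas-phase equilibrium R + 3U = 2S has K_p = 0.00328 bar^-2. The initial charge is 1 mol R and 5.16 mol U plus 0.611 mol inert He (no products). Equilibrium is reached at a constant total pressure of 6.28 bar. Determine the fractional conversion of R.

X = 0.235

Basis: 1 mol R initially; let X = conversion of R. Extent ξ = X.
Mole table: n_R = 1 − X; n_U = 5.16 − 3X; n_S = 2X; n_I = 0.611 (inert).
Total moles n_T = 6.77 − 2X.
With p_i = (n_i/n_T)P, K_p = p_S^2 / (p_R p_U^3).
Setting this equal to 0.00328 bar^-2 and taking the physical root (0 < X < 1) gives X = 0.235.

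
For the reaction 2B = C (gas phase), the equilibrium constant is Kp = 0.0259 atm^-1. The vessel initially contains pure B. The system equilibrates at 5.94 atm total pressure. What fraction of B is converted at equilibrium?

X = 0.213

Take 1 mol B as basis and let X be its fractional conversion, so ξ = 0.5X.
At extent ξ: n_B = 1 − X; n_C = 0.5X.
Total moles n_T = 1 − 0.5X.
y_i = n_i/n_T, p_i = y_i·P. Kp = p_C / (p_B^2).
Substituting and setting equal to 0.0259 atm^-1 gives a polynomial in X; the root in (0,1) is X = 0.213.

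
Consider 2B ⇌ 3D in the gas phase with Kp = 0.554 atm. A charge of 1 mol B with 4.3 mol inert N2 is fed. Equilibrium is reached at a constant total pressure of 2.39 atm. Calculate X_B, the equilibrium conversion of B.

Basis: 1 mol B initially; let X = conversion of B. Extent ξ = 0.5X.
Moles: n_B = 1 − X; n_D = 1.5X; n_I = 4.3 (inert).
Summing: n_T = 5.3 + 0.5X.
Mole fractions y_i = n_i/n_T; Kp = p_D^3 / (p_B^2) with p_i = y_i·P.
This yields a degree-3 equation in X; solving on (0,1), X = 0.473.

X = 0.473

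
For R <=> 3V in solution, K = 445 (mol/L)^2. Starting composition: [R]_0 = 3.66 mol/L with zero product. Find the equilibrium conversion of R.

Let X = conversion of R; extent ξ = 3.66·X mol/L.
Concentrations: [R] = 3.66 − 3.66X; [V] = 11X.
K = [V]^3 / ([R]).
This equals 445 at X = 0.710 (the root in 0 < X < 1).

X = 0.710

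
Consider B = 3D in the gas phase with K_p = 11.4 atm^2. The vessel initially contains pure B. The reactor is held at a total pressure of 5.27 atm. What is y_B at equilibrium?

Let X = conversion of B (basis 1 mol B); extent of reaction ξ = X.
Moles: n_B = 1 − X; n_D = 3X.
Total moles n_T = 1 + 2X.
y_i = n_i/n_T, p_i = y_i·P. K_p = p_D^3 / (p_B).
Setting this equal to 11.4 atm^2 and taking the physical root (0 < X < 1) gives X = 0.301.
Then n_B = 0.699, n_T = 1.6, so y_B = 0.436.

y_B = 0.436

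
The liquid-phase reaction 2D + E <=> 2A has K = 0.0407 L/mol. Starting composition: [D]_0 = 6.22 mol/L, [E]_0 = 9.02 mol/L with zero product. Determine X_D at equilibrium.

Let X = conversion of D; extent ξ = 6.22X/2 mol/L.
Concentrations: [D] = 6.22 − 6.22X; [E] = 9.02 − 3.11X; [A] = 6.22X.
K = [A]^2 / ([D]^2 [E]).
Setting equal to 0.0407 and solving for X on (0,1) gives X = 0.362.

X = 0.362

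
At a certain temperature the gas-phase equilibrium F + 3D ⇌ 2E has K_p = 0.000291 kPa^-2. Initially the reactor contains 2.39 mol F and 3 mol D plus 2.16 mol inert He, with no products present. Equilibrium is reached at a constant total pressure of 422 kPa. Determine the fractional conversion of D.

Basis: 3 mol D initially; let X = conversion of D. Extent ξ = X.
Species balance: n_F = 2.39 − X; n_D = 3 − 3X; n_E = 2X; n_I = 2.16 (inert).
Total moles n_T = 7.55 − 2X.
y_i = n_i/n_T, p_i = y_i·P. K_p = p_E^2 / (p_F p_D^3).
Equating to 0.000291 kPa^-2 and solving on 0 < X < 1: X = 0.688.

X = 0.688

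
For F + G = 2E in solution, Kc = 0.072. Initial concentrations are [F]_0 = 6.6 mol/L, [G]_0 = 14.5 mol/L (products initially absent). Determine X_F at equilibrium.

Let X = conversion of F; extent ξ = 6.6·X mol/L.
Concentrations: [F] = 6.6 − 6.6X; [G] = 14.5 − 6.6X; [E] = 13.2X.
Kc = [E]^2 / ([F] [G]).
This equals 0.072 at X = 0.174 (the root in 0 < X < 1).

X = 0.174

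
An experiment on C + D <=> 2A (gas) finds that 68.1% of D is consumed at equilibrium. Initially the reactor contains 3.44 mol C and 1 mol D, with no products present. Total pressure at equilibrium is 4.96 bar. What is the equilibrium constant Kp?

Kp = 2.11

Take 1 mol D as basis and let X be its fractional conversion, so ξ = X.
Mole table: n_C = 3.44 − X; n_D = 1 − X; n_A = 2X.
Since Δν = 0, n_T = 4.44 throughout.
At X = 0.681: n_C = 2.76, n_D = 0.319, n_A = 1.36, n_T = 4.44.
p_i = (n_i/n_T)·P. Kp = p_A^2 / (p_C p_D) = 2.11.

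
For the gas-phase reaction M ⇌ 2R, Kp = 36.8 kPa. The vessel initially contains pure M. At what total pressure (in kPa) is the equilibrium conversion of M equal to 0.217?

P = 186 kPa

Take 1 mol M as basis and let X be its fractional conversion, so ξ = X.
Species balance: n_M = 1 − X; n_R = 2X.
Summing: n_T = 1 + X.
Kp = p_R^2 / (p_M) with p_i = (n_i/n_T)·P.
At X = 0.217: the mole-fraction product g(X) = Π y_i^ν_i = 0.1977. Since Kp = g(X)·P^{1}, P = (Kp/g)^(1/1) = (36.8/0.1977)^(1/1) = 186 kPa.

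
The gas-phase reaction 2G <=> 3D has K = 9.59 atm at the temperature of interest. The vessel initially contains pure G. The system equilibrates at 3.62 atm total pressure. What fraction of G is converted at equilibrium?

Basis: 1 mol G initially; let X = conversion of G. Extent ξ = 0.5X.
At extent ξ: n_G = 1 − X; n_D = 1.5X.
Total moles n_T = 1 + 0.5X.
With p_i = (n_i/n_T)P, K = p_D^3 / (p_G^2).
This yields a degree-3 equation in X; solving on (0,1), X = 0.571.

X = 0.571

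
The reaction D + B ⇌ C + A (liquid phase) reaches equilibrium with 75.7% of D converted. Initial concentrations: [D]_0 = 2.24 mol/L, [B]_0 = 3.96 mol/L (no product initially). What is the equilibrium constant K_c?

K_c = 2.33

Let X = conversion of D.
Concentrations: [D] = 2.24 − 2.24X; [B] = 3.96 − 2.24X; [C] = 2.24X; [A] = 2.24X.
At X = 0.757: [D] = 0.544, [B] = 2.26, [C] = 1.7, [A] = 1.7.
K_c = [C] [A] / ([D] [B]) = 2.33.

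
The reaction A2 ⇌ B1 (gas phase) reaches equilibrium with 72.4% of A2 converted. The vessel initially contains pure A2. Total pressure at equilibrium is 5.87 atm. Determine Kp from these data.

Basis: 1 mol A2 initially; let X = conversion of A2. Extent ξ = X.
Moles: n_A2 = 1 − X; n_B1 = X.
Total moles n_T = 1 (Δν = 0, constant).
At X = 0.724: n_A2 = 0.276, n_B1 = 0.724, n_T = 1.
p_i = (n_i/n_T)·P. Kp = p_B1 / (p_A2) = 2.62.

Kp = 2.62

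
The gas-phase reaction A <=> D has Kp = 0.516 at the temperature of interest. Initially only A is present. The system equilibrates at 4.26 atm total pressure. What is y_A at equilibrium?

Let X = conversion of A (basis 1 mol A); extent of reaction ξ = X.
Mole table: n_A = 1 − X; n_D = X.
Since Δν = 0, n_T = 1 throughout.
y_i = n_i/n_T, p_i = y_i·P. Kp = p_D / (p_A).
Equating to 0.516 and solving on 0 < X < 1: X = 0.340.
Then n_A = 0.66, n_T = 1, so y_A = 0.660.

y_A = 0.660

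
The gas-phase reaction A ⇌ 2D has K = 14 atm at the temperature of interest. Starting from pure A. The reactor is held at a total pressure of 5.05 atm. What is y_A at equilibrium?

y_A = 0.220

Basis: 1 mol A initially; let X = conversion of A. Extent ξ = X.
At extent ξ: n_A = 1 − X; n_D = 2X.
n_T = Σnᵢ = 1 + X.
Mole fractions y_i = n_i/n_T; K = p_D^2 / (p_A) with p_i = y_i·P.
Setting this equal to 14 atm and taking the physical root (0 < X < 1) gives X = 0.640.
Then n_A = 0.36, n_T = 1.64, so y_A = 0.220.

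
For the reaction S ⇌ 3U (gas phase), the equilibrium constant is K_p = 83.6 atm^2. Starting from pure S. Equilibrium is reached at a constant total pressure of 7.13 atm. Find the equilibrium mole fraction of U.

Take 1 mol S as basis and let X be its fractional conversion, so ξ = X.
Moles: n_S = 1 − X; n_U = 3X.
n_T = Σnᵢ = 1 + 2X.
Mole fractions y_i = n_i/n_T; K_p = p_U^3 / (p_S) with p_i = y_i·P.
Substituting and setting equal to 83.6 atm^2 gives a polynomial in X; the root in (0,1) is X = 0.496.
Then n_U = 1.49, n_T = 1.99, so y_U = 0.747.

y_U = 0.747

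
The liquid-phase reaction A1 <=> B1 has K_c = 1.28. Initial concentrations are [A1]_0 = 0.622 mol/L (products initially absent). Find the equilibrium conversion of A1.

Let X = conversion of A1; extent ξ = 0.622·X mol/L.
Concentrations: [A1] = 0.622 − 0.622X; [B1] = 0.622X.
K_c = [B1] / ([A1]).
Solving K_c = 1.28 for X ∈ (0,1): X = 0.561.

X = 0.561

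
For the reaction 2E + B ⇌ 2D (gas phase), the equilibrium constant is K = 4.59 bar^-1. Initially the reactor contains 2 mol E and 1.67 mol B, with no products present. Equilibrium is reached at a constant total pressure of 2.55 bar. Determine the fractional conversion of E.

X = 0.664

Take 2 mol E as basis and let X be its fractional conversion, so ξ = X.
Species balance: n_E = 2 − 2X; n_B = 1.67 − X; n_D = 2X.
Total moles n_T = 3.67 − X.
Mole fractions y_i = n_i/n_T; K = p_D^2 / (p_E^2 p_B) with p_i = y_i·P.
This yields a degree-3 equation in X; solving on (0,1), X = 0.664.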